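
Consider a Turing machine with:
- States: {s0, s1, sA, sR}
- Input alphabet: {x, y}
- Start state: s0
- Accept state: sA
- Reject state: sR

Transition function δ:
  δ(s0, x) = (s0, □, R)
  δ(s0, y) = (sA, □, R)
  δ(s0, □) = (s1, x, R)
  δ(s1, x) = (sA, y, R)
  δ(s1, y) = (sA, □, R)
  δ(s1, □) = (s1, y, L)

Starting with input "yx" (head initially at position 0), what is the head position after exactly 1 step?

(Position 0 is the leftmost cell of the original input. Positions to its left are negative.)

Execution trace (head position shown):
Step 0: [s0]yx  (head at position 0)
Step 1: move right → □[sA]x  (head at position 1)

After 1 step, the head is at position 1.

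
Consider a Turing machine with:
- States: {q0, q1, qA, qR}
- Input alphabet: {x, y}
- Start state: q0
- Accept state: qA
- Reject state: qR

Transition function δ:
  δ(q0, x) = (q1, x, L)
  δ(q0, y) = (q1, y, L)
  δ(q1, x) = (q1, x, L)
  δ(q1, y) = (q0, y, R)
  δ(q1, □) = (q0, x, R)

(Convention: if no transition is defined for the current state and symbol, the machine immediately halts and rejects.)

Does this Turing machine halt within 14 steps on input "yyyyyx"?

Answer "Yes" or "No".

Execution trace:
Initial: [q0]yyyyyx
Step 1: δ(q0, y) = (q1, y, L) → [q1]□yyyyyx
Step 2: δ(q1, □) = (q0, x, R) → x[q0]yyyyyx
Step 3: δ(q0, y) = (q1, y, L) → [q1]xyyyyyx
Step 4: δ(q1, x) = (q1, x, L) → [q1]□xyyyyyx
Step 5: δ(q1, □) = (q0, x, R) → x[q0]xyyyyyx
Step 6: δ(q0, x) = (q1, x, L) → [q1]xxyyyyyx
Step 7: δ(q1, x) = (q1, x, L) → [q1]□xxyyyyyx
Step 8: δ(q1, □) = (q0, x, R) → x[q0]xxyyyyyx
Step 9: δ(q0, x) = (q1, x, L) → [q1]xxxyyyyyx
Step 10: δ(q1, x) = (q1, x, L) → [q1]□xxxyyyyyx
Step 11: δ(q1, □) = (q0, x, R) → x[q0]xxxyyyyyx
Step 12: δ(q0, x) = (q1, x, L) → [q1]xxxxyyyyyx
Step 13: δ(q1, x) = (q1, x, L) → [q1]□xxxxyyyyyx
Step 14: δ(q1, □) = (q0, x, R) → x[q0]xxxxyyyyyx

The machine has not reached a halting state after 14 steps.
The machine did not halt within the 14-step bound.

Answer: No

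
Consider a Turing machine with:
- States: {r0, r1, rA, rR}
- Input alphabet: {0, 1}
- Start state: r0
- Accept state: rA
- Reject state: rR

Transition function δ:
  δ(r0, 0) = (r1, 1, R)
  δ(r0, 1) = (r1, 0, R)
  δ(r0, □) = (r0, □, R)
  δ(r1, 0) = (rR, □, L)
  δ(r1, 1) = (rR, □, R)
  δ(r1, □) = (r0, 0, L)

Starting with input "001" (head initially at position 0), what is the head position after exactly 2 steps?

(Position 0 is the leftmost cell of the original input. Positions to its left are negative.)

Execution trace (head position shown):
Step 0: [r0]001  (head at position 0)
Step 1: move right → 1[r1]01  (head at position 1)
Step 2: move left → [rR]1□1  (head at position 0)

After 2 steps, the head is at position 0.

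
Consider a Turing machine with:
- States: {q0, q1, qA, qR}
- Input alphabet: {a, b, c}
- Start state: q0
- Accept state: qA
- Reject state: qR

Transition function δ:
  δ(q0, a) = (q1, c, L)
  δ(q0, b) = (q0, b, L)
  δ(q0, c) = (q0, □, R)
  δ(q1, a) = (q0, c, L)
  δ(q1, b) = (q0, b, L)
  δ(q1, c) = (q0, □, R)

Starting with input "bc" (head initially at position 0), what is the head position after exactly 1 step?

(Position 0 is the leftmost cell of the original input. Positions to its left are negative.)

Execution trace (head position shown):
Step 0: [q0]bc  (head at position 0)
Step 1: move left → [q0]□bc  (head at position -1)

After 1 step, the head is at position -1.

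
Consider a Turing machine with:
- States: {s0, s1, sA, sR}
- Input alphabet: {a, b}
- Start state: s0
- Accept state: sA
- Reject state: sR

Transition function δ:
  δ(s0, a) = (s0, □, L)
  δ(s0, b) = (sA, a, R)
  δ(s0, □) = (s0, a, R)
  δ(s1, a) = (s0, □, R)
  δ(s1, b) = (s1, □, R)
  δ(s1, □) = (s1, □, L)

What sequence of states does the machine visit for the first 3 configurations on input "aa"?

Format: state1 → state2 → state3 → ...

Execution trace:
Initial: [s0]aa
Step 1: δ(s0, a) = (s0, □, L) → [s0]□□a
Step 2: δ(s0, □) = (s0, a, R) → a[s0]□a

State sequence: s0 → s0 → s0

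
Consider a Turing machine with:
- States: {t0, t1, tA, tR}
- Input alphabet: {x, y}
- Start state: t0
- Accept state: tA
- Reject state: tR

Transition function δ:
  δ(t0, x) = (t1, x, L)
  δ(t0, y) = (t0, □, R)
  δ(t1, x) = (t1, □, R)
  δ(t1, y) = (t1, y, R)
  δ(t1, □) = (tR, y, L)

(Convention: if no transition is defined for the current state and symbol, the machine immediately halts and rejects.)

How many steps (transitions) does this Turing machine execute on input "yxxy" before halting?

Execution trace:
Initial: [t0]yxxy
Step 1: δ(t0, y) = (t0, □, R) → □[t0]xxy
Step 2: δ(t0, x) = (t1, x, L) → [t1]□xxy
Step 3: δ(t1, □) = (tR, y, L) → [tR]□yxxy

The machine reaches the reject state tR and halts.

The machine executed 3 steps before halting.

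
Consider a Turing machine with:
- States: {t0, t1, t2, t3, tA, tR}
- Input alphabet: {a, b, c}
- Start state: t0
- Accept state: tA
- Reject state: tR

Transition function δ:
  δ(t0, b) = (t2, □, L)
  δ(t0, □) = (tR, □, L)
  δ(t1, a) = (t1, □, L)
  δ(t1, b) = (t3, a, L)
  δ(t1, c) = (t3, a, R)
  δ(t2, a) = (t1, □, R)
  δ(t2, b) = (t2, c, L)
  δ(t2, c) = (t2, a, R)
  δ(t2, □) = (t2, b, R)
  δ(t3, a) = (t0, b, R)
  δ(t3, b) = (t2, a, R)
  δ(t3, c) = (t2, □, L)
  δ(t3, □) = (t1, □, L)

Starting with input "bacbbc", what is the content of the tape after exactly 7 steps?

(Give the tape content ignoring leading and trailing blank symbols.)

Execution trace:
Initial: [t0]bacbbc
Step 1: δ(t0, b) = (t2, □, L) → [t2]□□acbbc
Step 2: δ(t2, □) = (t2, b, R) → b[t2]□acbbc
Step 3: δ(t2, □) = (t2, b, R) → bb[t2]acbbc
Step 4: δ(t2, a) = (t1, □, R) → bb□[t1]cbbc
Step 5: δ(t1, c) = (t3, a, R) → bb□a[t3]bbc
Step 6: δ(t3, b) = (t2, a, R) → bb□aa[t2]bc
Step 7: δ(t2, b) = (t2, c, L) → bb□a[t2]acc

After 7 steps, the tape (ignoring leading/trailing blanks) is: bb□aacc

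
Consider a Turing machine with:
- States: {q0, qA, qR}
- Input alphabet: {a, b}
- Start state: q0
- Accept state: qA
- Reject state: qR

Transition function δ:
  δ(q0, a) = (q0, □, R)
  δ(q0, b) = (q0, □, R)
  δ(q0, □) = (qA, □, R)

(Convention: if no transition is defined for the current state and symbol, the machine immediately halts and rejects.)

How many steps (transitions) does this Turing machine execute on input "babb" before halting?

Execution trace:
Initial: [q0]babb
Step 1: δ(q0, b) = (q0, □, R) → □[q0]abb
Step 2: δ(q0, a) = (q0, □, R) → □□[q0]bb
Step 3: δ(q0, b) = (q0, □, R) → □□□[q0]b
Step 4: δ(q0, b) = (q0, □, R) → □□□□[q0]□
Step 5: δ(q0, □) = (qA, □, R) → □□□□□[qA]□

The machine reaches the accept state qA and halts.

The machine executed 5 steps before halting.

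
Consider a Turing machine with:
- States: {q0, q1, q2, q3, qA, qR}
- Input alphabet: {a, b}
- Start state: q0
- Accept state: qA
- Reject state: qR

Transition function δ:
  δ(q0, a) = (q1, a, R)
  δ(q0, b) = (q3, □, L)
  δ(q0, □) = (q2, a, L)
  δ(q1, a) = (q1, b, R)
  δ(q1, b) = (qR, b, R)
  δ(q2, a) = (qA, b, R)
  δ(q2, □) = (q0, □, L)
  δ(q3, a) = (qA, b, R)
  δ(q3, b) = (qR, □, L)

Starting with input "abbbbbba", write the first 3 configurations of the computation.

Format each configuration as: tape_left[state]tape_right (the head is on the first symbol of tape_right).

Transitions applied:
Step 1: δ(q0, a) = (q1, a, R)
Step 2: δ(q1, b) = (qR, b, R)

The first 3 configurations are:
[q0]abbbbbba ⊢ a[q1]bbbbbba ⊢ ab[qR]bbbbba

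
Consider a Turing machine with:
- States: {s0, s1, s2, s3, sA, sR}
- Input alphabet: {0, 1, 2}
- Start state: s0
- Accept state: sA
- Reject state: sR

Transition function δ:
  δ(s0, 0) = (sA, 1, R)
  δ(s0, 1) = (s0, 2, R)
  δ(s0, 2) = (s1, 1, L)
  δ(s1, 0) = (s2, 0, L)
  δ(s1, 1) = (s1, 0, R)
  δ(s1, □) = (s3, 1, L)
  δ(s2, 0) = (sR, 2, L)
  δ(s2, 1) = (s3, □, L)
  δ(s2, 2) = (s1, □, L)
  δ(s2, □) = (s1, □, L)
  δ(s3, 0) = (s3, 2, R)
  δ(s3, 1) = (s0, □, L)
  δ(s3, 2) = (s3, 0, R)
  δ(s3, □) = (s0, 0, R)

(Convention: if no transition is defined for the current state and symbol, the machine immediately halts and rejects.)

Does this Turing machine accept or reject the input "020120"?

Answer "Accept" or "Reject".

Execution trace:
Initial: [s0]020120
Step 1: δ(s0, 0) = (sA, 1, R) → 1[sA]20120

The machine reaches the accept state sA and halts.

Answer: Accept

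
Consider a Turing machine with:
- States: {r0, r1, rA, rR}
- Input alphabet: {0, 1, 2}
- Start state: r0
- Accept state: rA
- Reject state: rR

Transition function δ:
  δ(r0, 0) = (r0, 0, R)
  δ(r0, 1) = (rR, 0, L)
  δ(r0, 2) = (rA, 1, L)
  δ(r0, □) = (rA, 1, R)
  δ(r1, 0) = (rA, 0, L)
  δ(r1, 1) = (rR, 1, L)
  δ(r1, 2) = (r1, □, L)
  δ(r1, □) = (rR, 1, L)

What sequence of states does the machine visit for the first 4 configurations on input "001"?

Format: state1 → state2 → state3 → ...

Execution trace:
Initial: [r0]001
Step 1: δ(r0, 0) = (r0, 0, R) → 0[r0]01
Step 2: δ(r0, 0) = (r0, 0, R) → 00[r0]1
Step 3: δ(r0, 1) = (rR, 0, L) → 0[rR]00

The machine reaches the reject state rR and halts.

State sequence: r0 → r0 → r0 → rR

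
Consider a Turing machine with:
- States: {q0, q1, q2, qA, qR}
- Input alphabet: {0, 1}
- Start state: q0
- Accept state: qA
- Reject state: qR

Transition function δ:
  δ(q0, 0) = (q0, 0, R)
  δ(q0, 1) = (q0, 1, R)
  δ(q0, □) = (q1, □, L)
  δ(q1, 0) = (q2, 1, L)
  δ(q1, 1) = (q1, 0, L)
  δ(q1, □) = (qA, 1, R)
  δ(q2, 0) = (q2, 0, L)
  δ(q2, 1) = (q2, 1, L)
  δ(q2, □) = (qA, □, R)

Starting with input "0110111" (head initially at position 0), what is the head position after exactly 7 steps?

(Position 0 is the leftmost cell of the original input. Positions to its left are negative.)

Execution trace (head position shown):
Step 0: [q0]0110111  (head at position 0)
Step 1: move right → 0[q0]110111  (head at position 1)
Step 2: move right → 01[q0]10111  (head at position 2)
Step 3: move right → 011[q0]0111  (head at position 3)
Step 4: move right → 0110[q0]111  (head at position 4)
Step 5: move right → 01101[q0]11  (head at position 5)
Step 6: move right → 011011[q0]1  (head at position 6)
Step 7: move right → 0110111[q0]□  (head at position 7)

After 7 steps, the head is at position 7.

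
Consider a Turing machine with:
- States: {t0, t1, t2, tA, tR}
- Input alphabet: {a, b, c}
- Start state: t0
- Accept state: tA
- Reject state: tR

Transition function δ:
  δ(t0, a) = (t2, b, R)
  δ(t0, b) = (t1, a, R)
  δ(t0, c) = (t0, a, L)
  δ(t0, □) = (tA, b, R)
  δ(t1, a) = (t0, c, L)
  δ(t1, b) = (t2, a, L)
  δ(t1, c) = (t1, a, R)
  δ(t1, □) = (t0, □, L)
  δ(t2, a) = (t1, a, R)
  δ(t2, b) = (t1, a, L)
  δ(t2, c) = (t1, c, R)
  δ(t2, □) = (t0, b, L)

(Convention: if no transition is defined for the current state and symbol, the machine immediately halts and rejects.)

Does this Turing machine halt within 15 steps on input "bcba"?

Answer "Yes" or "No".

Execution trace:
Initial: [t0]bcba
Step 1: δ(t0, b) = (t1, a, R) → a[t1]cba
Step 2: δ(t1, c) = (t1, a, R) → aa[t1]ba
Step 3: δ(t1, b) = (t2, a, L) → a[t2]aaa
Step 4: δ(t2, a) = (t1, a, R) → aa[t1]aa
Step 5: δ(t1, a) = (t0, c, L) → a[t0]aca
Step 6: δ(t0, a) = (t2, b, R) → ab[t2]ca
Step 7: δ(t2, c) = (t1, c, R) → abc[t1]a
Step 8: δ(t1, a) = (t0, c, L) → ab[t0]cc
Step 9: δ(t0, c) = (t0, a, L) → a[t0]bac
Step 10: δ(t0, b) = (t1, a, R) → aa[t1]ac
Step 11: δ(t1, a) = (t0, c, L) → a[t0]acc
Step 12: δ(t0, a) = (t2, b, R) → ab[t2]cc
Step 13: δ(t2, c) = (t1, c, R) → abc[t1]c
Step 14: δ(t1, c) = (t1, a, R) → abca[t1]□
Step 15: δ(t1, □) = (t0, □, L) → abc[t0]a□

The machine has not reached a halting state after 15 steps.
The machine did not halt within the 15-step bound.

Answer: No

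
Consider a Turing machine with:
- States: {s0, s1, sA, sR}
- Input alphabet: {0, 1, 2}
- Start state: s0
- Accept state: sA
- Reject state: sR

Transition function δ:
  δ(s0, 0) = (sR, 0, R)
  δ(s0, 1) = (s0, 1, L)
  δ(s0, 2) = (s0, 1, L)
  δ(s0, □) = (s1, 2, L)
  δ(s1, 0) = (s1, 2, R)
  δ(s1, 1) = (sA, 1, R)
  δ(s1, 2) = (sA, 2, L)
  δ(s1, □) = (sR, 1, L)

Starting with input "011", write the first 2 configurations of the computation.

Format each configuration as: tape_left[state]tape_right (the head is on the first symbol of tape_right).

Transitions applied:
Step 1: δ(s0, 0) = (sR, 0, R)

The first 2 configurations are:
[s0]011 ⊢ 0[sR]11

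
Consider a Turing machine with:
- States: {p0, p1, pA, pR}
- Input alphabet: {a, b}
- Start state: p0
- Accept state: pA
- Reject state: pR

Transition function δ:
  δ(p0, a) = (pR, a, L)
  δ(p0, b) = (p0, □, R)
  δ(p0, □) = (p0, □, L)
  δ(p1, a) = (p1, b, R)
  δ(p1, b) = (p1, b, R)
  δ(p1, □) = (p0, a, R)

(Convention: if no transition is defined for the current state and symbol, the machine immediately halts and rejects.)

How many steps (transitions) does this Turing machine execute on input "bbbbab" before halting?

Execution trace:
Initial: [p0]bbbbab
Step 1: δ(p0, b) = (p0, □, R) → □[p0]bbbab
Step 2: δ(p0, b) = (p0, □, R) → □□[p0]bbab
Step 3: δ(p0, b) = (p0, □, R) → □□□[p0]bab
Step 4: δ(p0, b) = (p0, □, R) → □□□□[p0]ab
Step 5: δ(p0, a) = (pR, a, L) → □□□[pR]□ab

The machine reaches the reject state pR and halts.

The machine executed 5 steps before halting.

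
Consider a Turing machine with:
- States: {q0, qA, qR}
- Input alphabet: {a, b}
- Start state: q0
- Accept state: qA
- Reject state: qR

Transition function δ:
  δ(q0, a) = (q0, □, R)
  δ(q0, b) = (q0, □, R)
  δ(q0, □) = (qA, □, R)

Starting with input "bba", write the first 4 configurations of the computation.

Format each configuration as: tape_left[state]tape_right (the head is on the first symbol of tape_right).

Transitions applied:
Step 1: δ(q0, b) = (q0, □, R)
Step 2: δ(q0, b) = (q0, □, R)
Step 3: δ(q0, a) = (q0, □, R)

The first 4 configurations are:
[q0]bba ⊢ □[q0]ba ⊢ □□[q0]a ⊢ □□□[q0]□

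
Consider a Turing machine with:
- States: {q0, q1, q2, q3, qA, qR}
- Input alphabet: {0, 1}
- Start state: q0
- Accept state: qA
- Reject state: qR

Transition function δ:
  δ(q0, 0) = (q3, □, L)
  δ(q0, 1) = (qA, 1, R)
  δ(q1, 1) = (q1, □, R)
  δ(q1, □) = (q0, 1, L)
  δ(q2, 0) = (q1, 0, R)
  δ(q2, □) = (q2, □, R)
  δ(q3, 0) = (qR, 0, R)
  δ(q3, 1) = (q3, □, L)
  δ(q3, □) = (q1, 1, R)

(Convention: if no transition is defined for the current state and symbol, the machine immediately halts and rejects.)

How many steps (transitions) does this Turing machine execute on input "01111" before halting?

Execution trace:
Initial: [q0]01111
Step 1: δ(q0, 0) = (q3, □, L) → [q3]□□1111
Step 2: δ(q3, □) = (q1, 1, R) → 1[q1]□1111
Step 3: δ(q1, □) = (q0, 1, L) → [q0]111111
Step 4: δ(q0, 1) = (qA, 1, R) → 1[qA]11111

The machine reaches the accept state qA and halts.

The machine executed 4 steps before halting.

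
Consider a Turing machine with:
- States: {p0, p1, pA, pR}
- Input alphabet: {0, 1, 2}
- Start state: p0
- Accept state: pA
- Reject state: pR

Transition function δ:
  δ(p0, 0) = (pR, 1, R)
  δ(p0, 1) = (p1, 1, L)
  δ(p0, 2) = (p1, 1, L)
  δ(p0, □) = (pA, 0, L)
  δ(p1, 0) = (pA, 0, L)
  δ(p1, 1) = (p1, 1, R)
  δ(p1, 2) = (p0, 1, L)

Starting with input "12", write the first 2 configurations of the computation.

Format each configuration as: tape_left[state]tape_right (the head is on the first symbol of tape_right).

Transitions applied:
Step 1: δ(p0, 1) = (p1, 1, L)

The first 2 configurations are:
[p0]12 ⊢ [p1]□12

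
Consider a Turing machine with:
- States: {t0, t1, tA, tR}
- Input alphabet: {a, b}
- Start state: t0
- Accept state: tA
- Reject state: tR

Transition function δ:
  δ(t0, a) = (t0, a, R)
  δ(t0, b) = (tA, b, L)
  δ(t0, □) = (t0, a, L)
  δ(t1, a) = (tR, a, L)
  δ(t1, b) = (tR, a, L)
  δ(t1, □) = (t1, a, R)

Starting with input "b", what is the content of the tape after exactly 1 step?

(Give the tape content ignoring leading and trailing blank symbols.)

Execution trace:
Initial: [t0]b
Step 1: δ(t0, b) = (tA, b, L) → [tA]□b

The machine reaches the accept state tA and halts.

After 1 step, the tape (ignoring leading/trailing blanks) is: b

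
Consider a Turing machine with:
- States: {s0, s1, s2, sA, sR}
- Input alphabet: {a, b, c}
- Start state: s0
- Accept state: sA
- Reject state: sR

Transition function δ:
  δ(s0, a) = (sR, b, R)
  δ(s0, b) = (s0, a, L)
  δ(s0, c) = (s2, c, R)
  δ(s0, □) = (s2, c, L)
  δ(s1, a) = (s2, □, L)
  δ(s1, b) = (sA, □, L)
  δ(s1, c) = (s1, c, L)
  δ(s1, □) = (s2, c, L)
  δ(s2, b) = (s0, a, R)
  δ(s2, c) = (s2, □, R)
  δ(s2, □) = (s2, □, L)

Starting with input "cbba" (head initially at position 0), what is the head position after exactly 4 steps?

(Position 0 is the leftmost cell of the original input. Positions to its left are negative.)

Execution trace (head position shown):
Step 0: [s0]cbba  (head at position 0)
Step 1: move right → c[s2]bba  (head at position 1)
Step 2: move right → ca[s0]ba  (head at position 2)
Step 3: move left → c[s0]aaa  (head at position 1)
Step 4: move right → cb[sR]aa  (head at position 2)

After 4 steps, the head is at position 2.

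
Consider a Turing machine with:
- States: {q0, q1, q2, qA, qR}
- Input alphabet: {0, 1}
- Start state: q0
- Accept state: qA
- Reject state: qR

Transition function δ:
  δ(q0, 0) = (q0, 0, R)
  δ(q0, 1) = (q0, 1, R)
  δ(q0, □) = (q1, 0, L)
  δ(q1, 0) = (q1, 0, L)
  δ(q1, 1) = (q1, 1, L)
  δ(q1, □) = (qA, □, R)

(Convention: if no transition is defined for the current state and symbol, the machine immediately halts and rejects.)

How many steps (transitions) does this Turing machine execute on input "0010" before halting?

Execution trace:
Initial: [q0]0010
Step 1: δ(q0, 0) = (q0, 0, R) → 0[q0]010
Step 2: δ(q0, 0) = (q0, 0, R) → 00[q0]10
Step 3: δ(q0, 1) = (q0, 1, R) → 001[q0]0
Step 4: δ(q0, 0) = (q0, 0, R) → 0010[q0]□
Step 5: δ(q0, □) = (q1, 0, L) → 001[q1]00
Step 6: δ(q1, 0) = (q1, 0, L) → 00[q1]100
Step 7: δ(q1, 1) = (q1, 1, L) → 0[q1]0100
Step 8: δ(q1, 0) = (q1, 0, L) → [q1]00100
Step 9: δ(q1, 0) = (q1, 0, L) → [q1]□00100
Step 10: δ(q1, □) = (qA, □, R) → □[qA]00100

The machine reaches the accept state qA and halts.

The machine executed 10 steps before halting.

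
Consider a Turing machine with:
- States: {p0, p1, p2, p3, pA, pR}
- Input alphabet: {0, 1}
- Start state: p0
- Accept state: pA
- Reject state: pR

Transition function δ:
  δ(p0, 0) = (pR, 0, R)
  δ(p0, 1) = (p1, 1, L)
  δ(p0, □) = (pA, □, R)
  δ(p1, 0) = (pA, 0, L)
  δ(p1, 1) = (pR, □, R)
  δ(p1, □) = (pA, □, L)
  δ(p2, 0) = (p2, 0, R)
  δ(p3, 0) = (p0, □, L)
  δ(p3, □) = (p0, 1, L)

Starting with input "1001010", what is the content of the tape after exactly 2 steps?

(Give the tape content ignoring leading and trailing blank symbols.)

Execution trace:
Initial: [p0]1001010
Step 1: δ(p0, 1) = (p1, 1, L) → [p1]□1001010
Step 2: δ(p1, □) = (pA, □, L) → [pA]□□1001010

The machine reaches the accept state pA and halts.

After 2 steps, the tape (ignoring leading/trailing blanks) is: 1001010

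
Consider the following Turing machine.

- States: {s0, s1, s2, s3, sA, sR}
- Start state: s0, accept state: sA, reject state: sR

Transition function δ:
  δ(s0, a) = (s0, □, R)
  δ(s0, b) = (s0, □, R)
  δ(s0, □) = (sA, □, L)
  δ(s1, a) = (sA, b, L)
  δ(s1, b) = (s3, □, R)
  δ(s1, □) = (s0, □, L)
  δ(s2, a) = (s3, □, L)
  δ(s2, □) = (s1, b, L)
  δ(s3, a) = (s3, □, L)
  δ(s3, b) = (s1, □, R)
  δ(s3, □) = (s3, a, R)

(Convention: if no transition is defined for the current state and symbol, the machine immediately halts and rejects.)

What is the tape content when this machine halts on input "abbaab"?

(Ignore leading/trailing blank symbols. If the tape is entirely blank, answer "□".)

Execution trace:
Initial: [s0]abbaab
Step 1: δ(s0, a) = (s0, □, R) → □[s0]bbaab
Step 2: δ(s0, b) = (s0, □, R) → □□[s0]baab
Step 3: δ(s0, b) = (s0, □, R) → □□□[s0]aab
Step 4: δ(s0, a) = (s0, □, R) → □□□□[s0]ab
Step 5: δ(s0, a) = (s0, □, R) → □□□□□[s0]b
Step 6: δ(s0, b) = (s0, □, R) → □□□□□□[s0]□
Step 7: δ(s0, □) = (sA, □, L) → □□□□□[sA]□□

The machine reaches the accept state sA and halts.

Final tape (ignoring leading/trailing blanks): □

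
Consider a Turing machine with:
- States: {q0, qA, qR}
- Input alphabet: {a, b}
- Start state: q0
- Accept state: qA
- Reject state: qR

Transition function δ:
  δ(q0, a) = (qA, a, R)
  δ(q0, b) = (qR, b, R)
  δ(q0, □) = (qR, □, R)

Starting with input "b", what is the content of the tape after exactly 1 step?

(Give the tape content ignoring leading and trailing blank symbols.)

Execution trace:
Initial: [q0]b
Step 1: δ(q0, b) = (qR, b, R) → b[qR]□

The machine reaches the reject state qR and halts.

After 1 step, the tape (ignoring leading/trailing blanks) is: b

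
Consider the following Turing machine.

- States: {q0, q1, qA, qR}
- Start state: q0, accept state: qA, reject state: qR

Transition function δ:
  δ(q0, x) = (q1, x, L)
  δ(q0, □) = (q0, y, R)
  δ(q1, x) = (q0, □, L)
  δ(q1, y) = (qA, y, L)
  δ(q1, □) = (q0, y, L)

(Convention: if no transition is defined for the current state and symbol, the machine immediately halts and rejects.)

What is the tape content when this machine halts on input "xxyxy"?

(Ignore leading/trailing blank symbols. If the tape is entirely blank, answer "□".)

Execution trace:
Initial: [q0]xxyxy
Step 1: δ(q0, x) = (q1, x, L) → [q1]□xxyxy
Step 2: δ(q1, □) = (q0, y, L) → [q0]□yxxyxy
Step 3: δ(q0, □) = (q0, y, R) → y[q0]yxxyxy

No transition is defined for δ(q0, y). By convention the machine halts and rejects.

Final tape (ignoring leading/trailing blanks): yyxxyxy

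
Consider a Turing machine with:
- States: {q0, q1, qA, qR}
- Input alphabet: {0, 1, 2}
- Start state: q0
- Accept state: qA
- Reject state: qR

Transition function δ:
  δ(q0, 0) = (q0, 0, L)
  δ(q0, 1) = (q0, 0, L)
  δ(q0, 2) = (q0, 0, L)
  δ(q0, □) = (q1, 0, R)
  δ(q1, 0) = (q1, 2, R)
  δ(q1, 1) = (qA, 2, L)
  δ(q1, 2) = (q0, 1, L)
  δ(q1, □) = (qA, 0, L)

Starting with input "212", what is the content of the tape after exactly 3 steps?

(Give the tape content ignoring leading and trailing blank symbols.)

Execution trace:
Initial: [q0]212
Step 1: δ(q0, 2) = (q0, 0, L) → [q0]□012
Step 2: δ(q0, □) = (q1, 0, R) → 0[q1]012
Step 3: δ(q1, 0) = (q1, 2, R) → 02[q1]12

After 3 steps, the tape (ignoring leading/trailing blanks) is: 0212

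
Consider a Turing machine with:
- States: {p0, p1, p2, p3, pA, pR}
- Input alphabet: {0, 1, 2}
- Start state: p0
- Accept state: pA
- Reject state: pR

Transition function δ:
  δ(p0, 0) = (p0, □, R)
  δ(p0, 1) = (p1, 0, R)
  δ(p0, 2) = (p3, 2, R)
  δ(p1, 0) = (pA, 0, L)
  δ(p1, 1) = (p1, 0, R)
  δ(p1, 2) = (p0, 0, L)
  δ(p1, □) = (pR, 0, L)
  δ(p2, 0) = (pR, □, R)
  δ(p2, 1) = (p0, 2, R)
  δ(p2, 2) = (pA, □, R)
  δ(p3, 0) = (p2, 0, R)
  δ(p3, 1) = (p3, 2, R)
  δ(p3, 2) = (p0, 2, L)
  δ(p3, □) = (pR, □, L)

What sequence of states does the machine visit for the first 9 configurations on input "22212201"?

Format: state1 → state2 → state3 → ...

Execution trace:
Initial: [p0]22212201
Step 1: δ(p0, 2) = (p3, 2, R) → 2[p3]2212201
Step 2: δ(p3, 2) = (p0, 2, L) → [p0]22212201
Step 3: δ(p0, 2) = (p3, 2, R) → 2[p3]2212201
Step 4: δ(p3, 2) = (p0, 2, L) → [p0]22212201
Step 5: δ(p0, 2) = (p3, 2, R) → 2[p3]2212201
Step 6: δ(p3, 2) = (p0, 2, L) → [p0]22212201
Step 7: δ(p0, 2) = (p3, 2, R) → 2[p3]2212201
Step 8: δ(p3, 2) = (p0, 2, L) → [p0]22212201

State sequence: p0 → p3 → p0 → p3 → p0 → p3 → p0 → p3 → p0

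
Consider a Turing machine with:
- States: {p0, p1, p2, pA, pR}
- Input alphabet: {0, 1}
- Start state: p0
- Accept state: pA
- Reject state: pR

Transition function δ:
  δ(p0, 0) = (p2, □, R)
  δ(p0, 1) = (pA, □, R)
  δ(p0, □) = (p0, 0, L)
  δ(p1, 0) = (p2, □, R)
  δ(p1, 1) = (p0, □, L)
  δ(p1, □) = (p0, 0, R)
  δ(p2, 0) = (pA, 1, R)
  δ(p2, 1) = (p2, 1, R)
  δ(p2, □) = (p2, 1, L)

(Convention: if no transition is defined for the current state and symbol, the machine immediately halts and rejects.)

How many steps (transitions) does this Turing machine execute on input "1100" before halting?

Execution trace:
Initial: [p0]1100
Step 1: δ(p0, 1) = (pA, □, R) → □[pA]100

The machine reaches the accept state pA and halts.

The machine executed 1 step before halting.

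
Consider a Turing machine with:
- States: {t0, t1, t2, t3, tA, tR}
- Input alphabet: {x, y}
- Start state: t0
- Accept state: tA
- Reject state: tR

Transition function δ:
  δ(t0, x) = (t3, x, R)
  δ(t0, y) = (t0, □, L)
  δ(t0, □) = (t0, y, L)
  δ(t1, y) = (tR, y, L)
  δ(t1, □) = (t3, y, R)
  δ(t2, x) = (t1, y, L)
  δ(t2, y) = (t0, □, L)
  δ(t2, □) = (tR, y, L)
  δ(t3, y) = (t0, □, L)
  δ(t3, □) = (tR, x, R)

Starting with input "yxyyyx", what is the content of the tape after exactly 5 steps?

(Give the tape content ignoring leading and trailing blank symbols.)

Execution trace:
Initial: [t0]yxyyyx
Step 1: δ(t0, y) = (t0, □, L) → [t0]□□xyyyx
Step 2: δ(t0, □) = (t0, y, L) → [t0]□y□xyyyx
Step 3: δ(t0, □) = (t0, y, L) → [t0]□yy□xyyyx
Step 4: δ(t0, □) = (t0, y, L) → [t0]□yyy□xyyyx
Step 5: δ(t0, □) = (t0, y, L) → [t0]□yyyy□xyyyx

After 5 steps, the tape (ignoring leading/trailing blanks) is: yyyy□xyyyx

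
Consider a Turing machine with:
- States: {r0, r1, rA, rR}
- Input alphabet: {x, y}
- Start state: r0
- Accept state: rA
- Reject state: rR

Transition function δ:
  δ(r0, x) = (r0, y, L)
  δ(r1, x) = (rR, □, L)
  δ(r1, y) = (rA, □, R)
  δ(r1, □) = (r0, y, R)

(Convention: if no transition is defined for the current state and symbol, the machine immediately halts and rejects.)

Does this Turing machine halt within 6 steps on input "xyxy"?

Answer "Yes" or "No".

Execution trace:
Initial: [r0]xyxy
Step 1: δ(r0, x) = (r0, y, L) → [r0]□yyxy

No transition is defined for δ(r0, □). By convention the machine halts and rejects.
The machine halted after 1 step (within the 6-step bound).

Answer: Yes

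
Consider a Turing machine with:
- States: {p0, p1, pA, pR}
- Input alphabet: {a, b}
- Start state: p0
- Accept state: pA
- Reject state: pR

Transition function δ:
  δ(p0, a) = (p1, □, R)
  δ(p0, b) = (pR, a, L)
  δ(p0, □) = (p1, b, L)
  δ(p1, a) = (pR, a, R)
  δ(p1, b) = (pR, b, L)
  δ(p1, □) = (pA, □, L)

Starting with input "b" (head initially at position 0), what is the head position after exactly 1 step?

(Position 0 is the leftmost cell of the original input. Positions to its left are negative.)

Execution trace (head position shown):
Step 0: [p0]b  (head at position 0)
Step 1: move left → [pR]□a  (head at position -1)

After 1 step, the head is at position -1.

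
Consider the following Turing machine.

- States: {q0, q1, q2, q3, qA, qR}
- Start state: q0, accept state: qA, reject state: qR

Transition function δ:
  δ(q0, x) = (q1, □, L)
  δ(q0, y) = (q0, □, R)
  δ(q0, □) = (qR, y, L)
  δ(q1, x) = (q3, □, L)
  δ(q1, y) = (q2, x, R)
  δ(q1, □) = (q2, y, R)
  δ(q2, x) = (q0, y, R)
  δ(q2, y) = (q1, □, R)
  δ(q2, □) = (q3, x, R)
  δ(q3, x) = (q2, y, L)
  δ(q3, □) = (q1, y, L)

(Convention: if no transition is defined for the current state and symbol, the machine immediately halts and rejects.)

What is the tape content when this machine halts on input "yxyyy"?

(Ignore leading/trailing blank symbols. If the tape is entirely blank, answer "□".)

Execution trace:
Initial: [q0]yxyyy
Step 1: δ(q0, y) = (q0, □, R) → □[q0]xyyy
Step 2: δ(q0, x) = (q1, □, L) → [q1]□□yyy
Step 3: δ(q1, □) = (q2, y, R) → y[q2]□yyy
Step 4: δ(q2, □) = (q3, x, R) → yx[q3]yyy

No transition is defined for δ(q3, y). By convention the machine halts and rejects.

Final tape (ignoring leading/trailing blanks): yxyyy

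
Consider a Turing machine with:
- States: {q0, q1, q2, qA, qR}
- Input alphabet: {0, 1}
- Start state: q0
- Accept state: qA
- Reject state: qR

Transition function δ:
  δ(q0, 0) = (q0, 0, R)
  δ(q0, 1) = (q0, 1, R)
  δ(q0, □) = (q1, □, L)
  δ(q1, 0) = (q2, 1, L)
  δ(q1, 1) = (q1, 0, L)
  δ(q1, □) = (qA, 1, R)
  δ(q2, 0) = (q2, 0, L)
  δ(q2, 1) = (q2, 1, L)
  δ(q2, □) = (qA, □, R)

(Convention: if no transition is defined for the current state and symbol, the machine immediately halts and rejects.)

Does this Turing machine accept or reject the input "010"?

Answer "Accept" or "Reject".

Execution trace:
Initial: [q0]010
Step 1: δ(q0, 0) = (q0, 0, R) → 0[q0]10
Step 2: δ(q0, 1) = (q0, 1, R) → 01[q0]0
Step 3: δ(q0, 0) = (q0, 0, R) → 010[q0]□
Step 4: δ(q0, □) = (q1, □, L) → 01[q1]0□
Step 5: δ(q1, 0) = (q2, 1, L) → 0[q2]11□
Step 6: δ(q2, 1) = (q2, 1, L) → [q2]011□
Step 7: δ(q2, 0) = (q2, 0, L) → [q2]□011□
Step 8: δ(q2, □) = (qA, □, R) → □[qA]011□

The machine reaches the accept state qA and halts.

Answer: Accept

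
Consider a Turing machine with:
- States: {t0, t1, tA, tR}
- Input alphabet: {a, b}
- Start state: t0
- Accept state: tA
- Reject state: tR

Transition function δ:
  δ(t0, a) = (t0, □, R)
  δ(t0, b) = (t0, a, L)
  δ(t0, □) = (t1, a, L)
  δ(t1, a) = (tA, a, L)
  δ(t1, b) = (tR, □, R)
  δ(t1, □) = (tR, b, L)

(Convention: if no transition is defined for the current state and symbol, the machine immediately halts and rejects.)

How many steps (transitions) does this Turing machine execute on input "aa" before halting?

Execution trace:
Initial: [t0]aa
Step 1: δ(t0, a) = (t0, □, R) → □[t0]a
Step 2: δ(t0, a) = (t0, □, R) → □□[t0]□
Step 3: δ(t0, □) = (t1, a, L) → □[t1]□a
Step 4: δ(t1, □) = (tR, b, L) → [tR]□ba

The machine reaches the reject state tR and halts.

The machine executed 4 steps before halting.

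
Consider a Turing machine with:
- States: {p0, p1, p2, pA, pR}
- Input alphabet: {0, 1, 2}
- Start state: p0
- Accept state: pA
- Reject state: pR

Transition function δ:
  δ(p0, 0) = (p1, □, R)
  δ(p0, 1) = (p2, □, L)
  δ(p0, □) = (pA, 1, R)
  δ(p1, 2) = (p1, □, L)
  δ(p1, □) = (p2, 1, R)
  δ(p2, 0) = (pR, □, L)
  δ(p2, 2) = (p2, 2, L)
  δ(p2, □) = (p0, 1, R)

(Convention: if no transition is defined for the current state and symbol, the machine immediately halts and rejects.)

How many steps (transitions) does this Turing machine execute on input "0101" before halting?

Execution trace:
Initial: [p0]0101
Step 1: δ(p0, 0) = (p1, □, R) → □[p1]101

No transition is defined for δ(p1, 1). By convention the machine halts and rejects.

The machine executed 1 step before halting.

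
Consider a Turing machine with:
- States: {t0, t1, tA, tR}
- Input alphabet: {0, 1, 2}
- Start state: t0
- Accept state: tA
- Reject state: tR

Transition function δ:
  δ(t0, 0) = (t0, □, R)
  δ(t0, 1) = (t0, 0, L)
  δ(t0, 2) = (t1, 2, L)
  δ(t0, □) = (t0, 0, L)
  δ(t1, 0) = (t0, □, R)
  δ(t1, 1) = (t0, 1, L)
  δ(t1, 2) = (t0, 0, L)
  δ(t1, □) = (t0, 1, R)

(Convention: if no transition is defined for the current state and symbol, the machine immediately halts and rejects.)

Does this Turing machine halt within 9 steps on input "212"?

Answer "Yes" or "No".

Execution trace:
Initial: [t0]212
Step 1: δ(t0, 2) = (t1, 2, L) → [t1]□212
Step 2: δ(t1, □) = (t0, 1, R) → 1[t0]212
Step 3: δ(t0, 2) = (t1, 2, L) → [t1]1212
Step 4: δ(t1, 1) = (t0, 1, L) → [t0]□1212
Step 5: δ(t0, □) = (t0, 0, L) → [t0]□01212
Step 6: δ(t0, □) = (t0, 0, L) → [t0]□001212
Step 7: δ(t0, □) = (t0, 0, L) → [t0]□0001212
Step 8: δ(t0, □) = (t0, 0, L) → [t0]□00001212
Step 9: δ(t0, □) = (t0, 0, L) → [t0]□000001212

The machine has not reached a halting state after 9 steps.
The machine did not halt within the 9-step bound.

Answer: No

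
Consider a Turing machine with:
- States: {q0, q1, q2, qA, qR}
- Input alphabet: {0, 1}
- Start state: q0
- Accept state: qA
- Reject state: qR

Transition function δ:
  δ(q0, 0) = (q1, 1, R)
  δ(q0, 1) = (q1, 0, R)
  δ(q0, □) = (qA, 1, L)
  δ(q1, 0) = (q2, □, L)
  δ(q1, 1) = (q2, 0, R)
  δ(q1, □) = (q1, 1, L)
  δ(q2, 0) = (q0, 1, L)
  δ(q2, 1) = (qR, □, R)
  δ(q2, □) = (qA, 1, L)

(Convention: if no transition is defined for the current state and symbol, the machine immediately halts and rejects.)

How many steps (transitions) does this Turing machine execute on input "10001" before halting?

Execution trace:
Initial: [q0]10001
Step 1: δ(q0, 1) = (q1, 0, R) → 0[q1]0001
Step 2: δ(q1, 0) = (q2, □, L) → [q2]0□001
Step 3: δ(q2, 0) = (q0, 1, L) → [q0]□1□001
Step 4: δ(q0, □) = (qA, 1, L) → [qA]□11□001

The machine reaches the accept state qA and halts.

The machine executed 4 steps before halting.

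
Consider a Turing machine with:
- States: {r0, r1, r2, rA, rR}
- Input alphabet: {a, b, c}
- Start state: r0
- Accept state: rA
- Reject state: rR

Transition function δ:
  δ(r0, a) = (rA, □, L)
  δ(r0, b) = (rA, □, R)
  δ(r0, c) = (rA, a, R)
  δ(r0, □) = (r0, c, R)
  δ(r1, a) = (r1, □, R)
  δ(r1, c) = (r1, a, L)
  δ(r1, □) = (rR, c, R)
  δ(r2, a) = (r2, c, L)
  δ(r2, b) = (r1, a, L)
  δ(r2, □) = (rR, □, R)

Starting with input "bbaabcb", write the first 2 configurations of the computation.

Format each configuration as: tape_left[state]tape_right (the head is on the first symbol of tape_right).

Transitions applied:
Step 1: δ(r0, b) = (rA, □, R)

The first 2 configurations are:
[r0]bbaabcb ⊢ □[rA]baabcb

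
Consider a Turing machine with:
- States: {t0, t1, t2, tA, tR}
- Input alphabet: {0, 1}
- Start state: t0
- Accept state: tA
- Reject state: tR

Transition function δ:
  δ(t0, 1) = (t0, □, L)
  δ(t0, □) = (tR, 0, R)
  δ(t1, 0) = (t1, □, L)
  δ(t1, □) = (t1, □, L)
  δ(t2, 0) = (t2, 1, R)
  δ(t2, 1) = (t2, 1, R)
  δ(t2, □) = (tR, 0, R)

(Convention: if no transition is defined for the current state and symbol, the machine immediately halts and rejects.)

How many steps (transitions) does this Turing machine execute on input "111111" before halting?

Execution trace:
Initial: [t0]111111
Step 1: δ(t0, 1) = (t0, □, L) → [t0]□□11111
Step 2: δ(t0, □) = (tR, 0, R) → 0[tR]□11111

The machine reaches the reject state tR and halts.

The machine executed 2 steps before halting.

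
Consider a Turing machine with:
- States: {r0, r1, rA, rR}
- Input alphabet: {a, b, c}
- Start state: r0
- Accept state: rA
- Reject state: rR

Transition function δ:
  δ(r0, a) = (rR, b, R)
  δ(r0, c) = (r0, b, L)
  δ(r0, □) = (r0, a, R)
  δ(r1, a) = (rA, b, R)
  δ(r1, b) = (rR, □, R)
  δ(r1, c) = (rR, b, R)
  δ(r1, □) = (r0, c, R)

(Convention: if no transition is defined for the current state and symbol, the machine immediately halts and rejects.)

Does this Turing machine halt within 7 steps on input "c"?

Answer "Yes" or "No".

Execution trace:
Initial: [r0]c
Step 1: δ(r0, c) = (r0, b, L) → [r0]□b
Step 2: δ(r0, □) = (r0, a, R) → a[r0]b

No transition is defined for δ(r0, b). By convention the machine halts and rejects.
The machine halted after 2 steps (within the 7-step bound).

Answer: Yes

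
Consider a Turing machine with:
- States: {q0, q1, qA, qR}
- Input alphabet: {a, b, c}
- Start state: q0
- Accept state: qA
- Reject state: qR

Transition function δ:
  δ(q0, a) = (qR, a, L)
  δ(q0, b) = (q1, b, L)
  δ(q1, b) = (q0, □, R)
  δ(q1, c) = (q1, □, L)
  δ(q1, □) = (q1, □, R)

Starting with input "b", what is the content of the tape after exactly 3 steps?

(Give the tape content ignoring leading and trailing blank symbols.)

Execution trace:
Initial: [q0]b
Step 1: δ(q0, b) = (q1, b, L) → [q1]□b
Step 2: δ(q1, □) = (q1, □, R) → □[q1]b
Step 3: δ(q1, b) = (q0, □, R) → □□[q0]□

No transition is defined for δ(q0, □). By convention the machine halts and rejects.

After 3 steps, the tape (ignoring leading/trailing blanks) is: □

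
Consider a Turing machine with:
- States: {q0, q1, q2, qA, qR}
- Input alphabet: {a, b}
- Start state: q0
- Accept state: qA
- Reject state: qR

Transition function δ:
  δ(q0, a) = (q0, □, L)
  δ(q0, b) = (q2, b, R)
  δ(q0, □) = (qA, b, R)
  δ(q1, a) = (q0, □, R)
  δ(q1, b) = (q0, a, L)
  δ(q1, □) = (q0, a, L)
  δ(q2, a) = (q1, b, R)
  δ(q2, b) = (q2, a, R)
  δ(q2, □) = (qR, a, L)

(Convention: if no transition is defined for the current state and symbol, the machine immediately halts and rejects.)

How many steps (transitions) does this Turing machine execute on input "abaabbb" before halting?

Execution trace:
Initial: [q0]abaabbb
Step 1: δ(q0, a) = (q0, □, L) → [q0]□□baabbb
Step 2: δ(q0, □) = (qA, b, R) → b[qA]□baabbb

The machine reaches the accept state qA and halts.

The machine executed 2 steps before halting.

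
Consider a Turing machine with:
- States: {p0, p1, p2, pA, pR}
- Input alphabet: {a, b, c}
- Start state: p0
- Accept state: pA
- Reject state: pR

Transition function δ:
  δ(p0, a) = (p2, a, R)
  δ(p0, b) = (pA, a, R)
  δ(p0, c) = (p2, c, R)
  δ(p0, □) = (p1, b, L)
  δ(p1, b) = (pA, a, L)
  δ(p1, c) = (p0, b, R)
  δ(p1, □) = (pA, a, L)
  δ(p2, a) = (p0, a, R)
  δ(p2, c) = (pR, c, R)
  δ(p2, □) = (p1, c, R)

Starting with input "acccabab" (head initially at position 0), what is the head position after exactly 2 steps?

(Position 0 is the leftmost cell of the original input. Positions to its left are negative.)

Execution trace (head position shown):
Step 0: [p0]acccabab  (head at position 0)
Step 1: move right → a[p2]cccabab  (head at position 1)
Step 2: move right → ac[pR]ccabab  (head at position 2)

After 2 steps, the head is at position 2.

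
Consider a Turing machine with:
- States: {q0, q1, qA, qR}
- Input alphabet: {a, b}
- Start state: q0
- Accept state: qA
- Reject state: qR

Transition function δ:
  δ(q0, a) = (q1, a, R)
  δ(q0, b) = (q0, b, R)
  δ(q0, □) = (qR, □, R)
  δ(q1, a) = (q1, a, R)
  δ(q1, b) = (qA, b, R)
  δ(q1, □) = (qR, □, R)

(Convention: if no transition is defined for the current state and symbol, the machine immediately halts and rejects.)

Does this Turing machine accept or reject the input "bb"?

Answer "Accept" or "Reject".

Execution trace:
Initial: [q0]bb
Step 1: δ(q0, b) = (q0, b, R) → b[q0]b
Step 2: δ(q0, b) = (q0, b, R) → bb[q0]□
Step 3: δ(q0, □) = (qR, □, R) → bb□[qR]□

The machine reaches the reject state qR and halts.

Answer: Reject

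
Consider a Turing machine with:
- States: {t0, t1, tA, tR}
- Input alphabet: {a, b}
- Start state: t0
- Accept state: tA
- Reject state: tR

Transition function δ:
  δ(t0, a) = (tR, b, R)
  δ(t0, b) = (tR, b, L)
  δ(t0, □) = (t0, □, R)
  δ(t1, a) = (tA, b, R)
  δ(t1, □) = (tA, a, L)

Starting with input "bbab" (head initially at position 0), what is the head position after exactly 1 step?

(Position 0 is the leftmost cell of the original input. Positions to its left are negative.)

Execution trace (head position shown):
Step 0: [t0]bbab  (head at position 0)
Step 1: move left → [tR]□bbab  (head at position -1)

After 1 step, the head is at position -1.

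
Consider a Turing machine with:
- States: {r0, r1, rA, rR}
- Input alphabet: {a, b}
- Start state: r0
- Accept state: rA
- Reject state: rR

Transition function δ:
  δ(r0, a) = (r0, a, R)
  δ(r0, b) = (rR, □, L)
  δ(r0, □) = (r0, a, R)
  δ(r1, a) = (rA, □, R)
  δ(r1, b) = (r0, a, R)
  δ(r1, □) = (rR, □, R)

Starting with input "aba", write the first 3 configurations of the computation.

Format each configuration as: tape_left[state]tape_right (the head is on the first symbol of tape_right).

Transitions applied:
Step 1: δ(r0, a) = (r0, a, R)
Step 2: δ(r0, b) = (rR, □, L)

The first 3 configurations are:
[r0]aba ⊢ a[r0]ba ⊢ [rR]a□a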